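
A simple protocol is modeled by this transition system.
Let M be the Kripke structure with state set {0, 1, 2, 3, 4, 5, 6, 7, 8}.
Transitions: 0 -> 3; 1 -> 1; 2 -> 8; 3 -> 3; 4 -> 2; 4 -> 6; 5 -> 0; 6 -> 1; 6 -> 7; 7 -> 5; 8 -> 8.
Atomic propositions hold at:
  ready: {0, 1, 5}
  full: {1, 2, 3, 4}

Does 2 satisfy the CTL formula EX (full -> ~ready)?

Yes

Sat(~ready) = {2, 3, 4, 6, 7, 8}
Sat(full -> ~ready) = {0, 2, 3, 4, 5, 6, 7, 8}
Sat(EX (full -> ~ready)) = {s : some successor in {0, 2, 3, 4, 5, 6, 7, 8}} = {0, 2, 3, 4, 5, 6, 7, 8}
2 ∈ Sat(EX (full -> ~ready)) = {0, 2, 3, 4, 5, 6, 7, 8}, so the formula holds at 2.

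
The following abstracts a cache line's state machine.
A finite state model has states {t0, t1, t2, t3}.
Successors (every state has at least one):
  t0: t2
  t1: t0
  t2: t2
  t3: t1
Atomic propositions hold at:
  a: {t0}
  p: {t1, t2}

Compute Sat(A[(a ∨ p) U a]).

{t0, t1}

Sat(a ∨ p) = {t0, t1, t2}
A[(a ∨ p) U a]: least fixpoint, start Z0 = Sat(a) = {t0}, add states in Sat(a ∨ p) with every successor in Z. Z1 = {t0, t1}; fixed.
Sat(A[(a ∨ p) U a]) = {t0, t1}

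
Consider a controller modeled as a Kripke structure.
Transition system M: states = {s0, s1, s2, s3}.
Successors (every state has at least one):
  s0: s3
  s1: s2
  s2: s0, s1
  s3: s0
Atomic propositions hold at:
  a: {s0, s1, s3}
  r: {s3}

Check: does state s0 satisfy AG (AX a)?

Yes

Sat(AX a) = {s : every successor in {s0, s1, s3}} = {s0, s2, s3}
AG (AX a): greatest fixpoint, start Z0 = {s0, s2, s3}, keep only states in Sat with every successor in Z. Z1 = {s0, s3}; fixed.
Sat(AG (AX a)) = {s0, s3}
s0 ∈ Sat(AG (AX a)) = {s0, s3}, so the formula holds at s0.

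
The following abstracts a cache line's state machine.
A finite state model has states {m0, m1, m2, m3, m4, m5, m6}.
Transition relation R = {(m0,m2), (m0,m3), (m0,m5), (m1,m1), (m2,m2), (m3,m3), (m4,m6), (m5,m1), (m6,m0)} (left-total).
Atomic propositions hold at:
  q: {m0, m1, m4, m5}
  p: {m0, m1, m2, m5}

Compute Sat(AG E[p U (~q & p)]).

{m2}

Sat(~q) = {m2, m3, m6}
Sat(~q & p) = {m2}
E[p U (~q & p)]: least fixpoint, start Z0 = Sat((~q & p)) = {m2}, add states in Sat(p) with some successor in Z. Z1 = {m0, m2}; fixed.
Sat(E[p U (~q & p)]) = {m0, m2}
AG E[p U (~q & p)]: greatest fixpoint, start Z0 = {m0, m2}, keep only states in Sat with every successor in Z. Z1 = {m2}; fixed.
Sat(AG E[p U (~q & p)]) = {m2}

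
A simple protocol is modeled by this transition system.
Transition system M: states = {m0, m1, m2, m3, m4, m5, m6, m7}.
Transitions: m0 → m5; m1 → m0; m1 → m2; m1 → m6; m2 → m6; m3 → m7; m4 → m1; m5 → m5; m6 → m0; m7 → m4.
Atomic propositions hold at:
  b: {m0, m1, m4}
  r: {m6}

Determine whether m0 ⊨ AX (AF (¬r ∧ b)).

No

Sat(¬r) = {m0, m1, m2, m3, m4, m5, m7}
Sat(¬r ∧ b) = {m0, m1, m4}
AF (¬r ∧ b): least fixpoint, start Z0 = {m0, m1, m4}, add states with every successor in Z. Z1 = {m0, m1, m4, m6, m7}; Z2 = {m0, m1, m2, m3, m4, m6, m7}; fixed.
Sat(AF (¬r ∧ b)) = {m0, m1, m2, m3, m4, m6, m7}
Sat(AX (AF (¬r ∧ b))) = {s : every successor in {m0, m1, m2, m3, m4, m6, m7}} = {m1, m2, m3, m4, m6, m7}
m0 ∉ Sat(AX (AF (¬r ∧ b))) = {m1, m2, m3, m4, m6, m7}, so the formula does not hold at m0.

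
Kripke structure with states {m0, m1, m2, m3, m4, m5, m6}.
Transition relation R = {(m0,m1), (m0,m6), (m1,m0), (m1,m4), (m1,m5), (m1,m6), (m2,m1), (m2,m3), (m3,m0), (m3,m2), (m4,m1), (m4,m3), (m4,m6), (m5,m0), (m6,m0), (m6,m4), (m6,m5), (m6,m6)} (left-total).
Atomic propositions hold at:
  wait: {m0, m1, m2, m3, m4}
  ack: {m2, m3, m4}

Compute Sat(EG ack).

{m2, m3, m4}

EG ack: greatest fixpoint, start Z0 = {m2, m3, m4}, keep only states in Sat with some successor in Z. Already a fixed point.
Sat(EG ack) = {m2, m3, m4}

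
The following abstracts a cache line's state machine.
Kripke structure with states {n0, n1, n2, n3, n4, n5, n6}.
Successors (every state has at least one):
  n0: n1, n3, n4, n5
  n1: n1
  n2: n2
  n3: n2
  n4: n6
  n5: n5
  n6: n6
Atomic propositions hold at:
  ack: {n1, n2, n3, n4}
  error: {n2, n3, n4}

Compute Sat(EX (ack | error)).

{n0, n1, n2, n3}

Sat(ack | error) = {n1, n2, n3, n4}
Sat(EX (ack | error)) = {s : some successor in {n1, n2, n3, n4}} = {n0, n1, n2, n3}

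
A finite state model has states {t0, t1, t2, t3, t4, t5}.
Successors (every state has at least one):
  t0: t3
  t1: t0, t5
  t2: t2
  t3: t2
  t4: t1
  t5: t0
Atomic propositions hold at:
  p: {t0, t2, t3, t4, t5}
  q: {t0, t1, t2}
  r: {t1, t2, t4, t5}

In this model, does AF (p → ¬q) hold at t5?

Sat(¬q) = {t3, t4, t5}
Sat(p → ¬q) = {t1, t3, t4, t5}
AF (p → ¬q): least fixpoint, start Z0 = {t1, t3, t4, t5}, add states with every successor in Z. Z1 = {t0, t1, t3, t4, t5}; fixed.
Sat(AF (p → ¬q)) = {t0, t1, t3, t4, t5}
t5 ∈ Sat(AF (p → ¬q)) = {t0, t1, t3, t4, t5}, so the formula holds at t5.

Yes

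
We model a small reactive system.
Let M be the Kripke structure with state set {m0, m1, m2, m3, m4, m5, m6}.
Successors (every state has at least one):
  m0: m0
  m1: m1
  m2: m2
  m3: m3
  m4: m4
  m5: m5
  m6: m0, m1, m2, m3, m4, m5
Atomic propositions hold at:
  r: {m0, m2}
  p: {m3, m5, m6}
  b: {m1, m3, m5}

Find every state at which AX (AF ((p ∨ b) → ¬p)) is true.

Sat(p ∨ b) = {m1, m3, m5, m6}
Sat(¬p) = {m0, m1, m2, m4}
Sat((p ∨ b) → ¬p) = {m0, m1, m2, m4}
AF ((p ∨ b) → ¬p): least fixpoint, start Z0 = {m0, m1, m2, m4}, add states with every successor in Z. Already a fixed point.
Sat(AF ((p ∨ b) → ¬p)) = {m0, m1, m2, m4}
Sat(AX (AF ((p ∨ b) → ¬p))) = {s : every successor in {m0, m1, m2, m4}} = {m0, m1, m2, m4}

{m0, m1, m2, m4}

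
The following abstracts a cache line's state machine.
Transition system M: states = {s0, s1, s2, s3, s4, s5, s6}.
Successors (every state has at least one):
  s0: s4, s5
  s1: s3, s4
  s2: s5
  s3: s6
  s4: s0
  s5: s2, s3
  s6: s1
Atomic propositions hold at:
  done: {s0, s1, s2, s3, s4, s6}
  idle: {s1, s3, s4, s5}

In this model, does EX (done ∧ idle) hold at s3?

Sat(done ∧ idle) = {s1, s3, s4}
Sat(EX (done ∧ idle)) = {s : some successor in {s1, s3, s4}} = {s0, s1, s5, s6}
s3 ∉ Sat(EX (done ∧ idle)) = {s0, s1, s5, s6}, so the formula does not hold at s3.

No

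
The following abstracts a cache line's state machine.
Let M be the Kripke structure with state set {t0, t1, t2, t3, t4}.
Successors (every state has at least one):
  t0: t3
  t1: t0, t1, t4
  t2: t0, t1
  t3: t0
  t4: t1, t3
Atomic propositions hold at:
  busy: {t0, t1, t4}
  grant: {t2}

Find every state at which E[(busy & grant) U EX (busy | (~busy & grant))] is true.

Sat(busy & grant) = ∅
Sat(~busy) = {t2, t3}
Sat(~busy & grant) = {t2}
Sat(busy | (~busy & grant)) = {t0, t1, t2, t4}
Sat(EX (busy | (~busy & grant))) = {s : some successor in {t0, t1, t2, t4}} = {t1, t2, t3, t4}
E[(busy & grant) U EX (busy | (~busy & grant))]: least fixpoint, start Z0 = Sat(EX (busy | (~busy & grant))) = {t1, t2, t3, t4}, add states in Sat(busy & grant) with some successor in Z. Already a fixed point.
Sat(E[(busy & grant) U EX (busy | (~busy & grant))]) = {t1, t2, t3, t4}

{t1, t2, t3, t4}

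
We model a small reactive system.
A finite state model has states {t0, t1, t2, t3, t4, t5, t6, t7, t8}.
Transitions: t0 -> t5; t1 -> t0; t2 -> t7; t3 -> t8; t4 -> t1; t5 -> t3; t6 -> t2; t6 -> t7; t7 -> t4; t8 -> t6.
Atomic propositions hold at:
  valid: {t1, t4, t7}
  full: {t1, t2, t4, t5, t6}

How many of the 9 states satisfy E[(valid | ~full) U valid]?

Sat(~full) = {t0, t3, t7, t8}
Sat(valid | ~full) = {t0, t1, t3, t4, t7, t8}
E[(valid | ~full) U valid]: least fixpoint, start Z0 = Sat(valid) = {t1, t4, t7}, add states in Sat(valid | ~full) with some successor in Z. Already a fixed point.
Sat(E[(valid | ~full) U valid]) = {t1, t4, t7}
|Sat(E[(valid | ~full) U valid])| = |{t1, t4, t7}| = 3.

3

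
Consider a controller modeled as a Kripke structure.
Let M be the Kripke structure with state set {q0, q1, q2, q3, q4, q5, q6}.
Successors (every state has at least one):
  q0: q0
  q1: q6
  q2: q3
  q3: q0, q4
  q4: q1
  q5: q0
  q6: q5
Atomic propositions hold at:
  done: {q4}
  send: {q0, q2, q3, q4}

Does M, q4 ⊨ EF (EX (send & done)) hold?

No

Sat(send & done) = {q4}
Sat(EX (send & done)) = {s : some successor in {q4}} = {q3}
EF (EX (send & done)): least fixpoint, start Z0 = {q3}, add states with some successor in Z. Z1 = {q2, q3}; fixed.
Sat(EF (EX (send & done))) = {q2, q3}
q4 ∉ Sat(EF (EX (send & done))) = {q2, q3}, so the formula does not hold at q4.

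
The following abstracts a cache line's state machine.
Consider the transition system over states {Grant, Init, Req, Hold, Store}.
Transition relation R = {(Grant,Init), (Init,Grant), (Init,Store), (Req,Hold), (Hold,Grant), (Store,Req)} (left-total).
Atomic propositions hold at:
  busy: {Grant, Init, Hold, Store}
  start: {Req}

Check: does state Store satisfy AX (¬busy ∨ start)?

Sat(¬busy) = {Req}
Sat(¬busy ∨ start) = {Req}
Sat(AX (¬busy ∨ start)) = {s : every successor in {Req}} = {Store}
Store ∈ Sat(AX (¬busy ∨ start)) = {Store}, so the formula holds at Store.

Yes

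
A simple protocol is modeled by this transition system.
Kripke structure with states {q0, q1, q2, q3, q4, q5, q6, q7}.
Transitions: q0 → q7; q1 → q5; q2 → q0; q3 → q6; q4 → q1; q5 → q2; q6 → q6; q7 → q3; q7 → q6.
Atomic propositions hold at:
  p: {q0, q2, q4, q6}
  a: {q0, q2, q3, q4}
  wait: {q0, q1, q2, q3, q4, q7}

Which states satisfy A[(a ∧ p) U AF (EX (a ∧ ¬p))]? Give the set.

Sat(a ∧ p) = {q0, q2, q4}
Sat(¬p) = {q1, q3, q5, q7}
Sat(a ∧ ¬p) = {q3}
Sat(EX (a ∧ ¬p)) = {s : some successor in {q3}} = {q7}
AF (EX (a ∧ ¬p)): least fixpoint, start Z0 = {q7}, add states with every successor in Z. Z1 = {q0, q7}; Z2 = {q0, q2, q7}; Z3 = {q0, q2, q5, q7}; Z4 = {q0, q1, q2, q5, q7}; Z5 = {q0, q1, q2, q4, q5, q7}; fixed.
Sat(AF (EX (a ∧ ¬p))) = {q0, q1, q2, q4, q5, q7}
A[(a ∧ p) U AF (EX (a ∧ ¬p))]: least fixpoint, start Z0 = Sat(AF (EX (a ∧ ¬p))) = {q0, q1, q2, q4, q5, q7}, add states in Sat(a ∧ p) with every successor in Z. Already a fixed point.
Sat(A[(a ∧ p) U AF (EX (a ∧ ¬p))]) = {q0, q1, q2, q4, q5, q7}

{q0, q1, q2, q4, q5, q7}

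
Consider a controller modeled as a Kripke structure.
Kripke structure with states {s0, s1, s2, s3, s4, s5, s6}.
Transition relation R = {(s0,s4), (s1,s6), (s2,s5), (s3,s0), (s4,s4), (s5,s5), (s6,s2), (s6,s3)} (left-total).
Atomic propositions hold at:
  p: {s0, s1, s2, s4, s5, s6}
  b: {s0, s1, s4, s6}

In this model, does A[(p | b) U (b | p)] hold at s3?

Sat(p | b) = {s0, s1, s2, s4, s5, s6}
Sat(b | p) = {s0, s1, s2, s4, s5, s6}
A[(p | b) U (b | p)]: least fixpoint, start Z0 = Sat((b | p)) = {s0, s1, s2, s4, s5, s6}, add states in Sat(p | b) with every successor in Z. Already a fixed point.
Sat(A[(p | b) U (b | p)]) = {s0, s1, s2, s4, s5, s6}
s3 ∉ Sat(A[(p | b) U (b | p)]) = {s0, s1, s2, s4, s5, s6}, so the formula does not hold at s3.

No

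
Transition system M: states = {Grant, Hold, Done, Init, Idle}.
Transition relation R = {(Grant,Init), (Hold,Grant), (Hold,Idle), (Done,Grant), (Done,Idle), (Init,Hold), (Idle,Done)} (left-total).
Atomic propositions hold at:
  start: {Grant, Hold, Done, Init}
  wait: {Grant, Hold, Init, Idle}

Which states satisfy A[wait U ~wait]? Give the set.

{Done, Idle}

Sat(~wait) = {Done}
A[wait U ~wait]: least fixpoint, start Z0 = Sat(~wait) = {Done}, add states in Sat(wait) with every successor in Z. Z1 = {Done, Idle}; fixed.
Sat(A[wait U ~wait]) = {Done, Idle}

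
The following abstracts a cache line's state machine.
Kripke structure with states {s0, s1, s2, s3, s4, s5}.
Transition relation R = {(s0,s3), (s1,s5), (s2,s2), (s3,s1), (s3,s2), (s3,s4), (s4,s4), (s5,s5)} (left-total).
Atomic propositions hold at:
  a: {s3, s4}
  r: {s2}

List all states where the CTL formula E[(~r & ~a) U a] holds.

Sat(~r) = {s0, s1, s3, s4, s5}
Sat(~a) = {s0, s1, s2, s5}
Sat(~r & ~a) = {s0, s1, s5}
E[(~r & ~a) U a]: least fixpoint, start Z0 = Sat(a) = {s3, s4}, add states in Sat(~r & ~a) with some successor in Z. Z1 = {s0, s3, s4}; fixed.
Sat(E[(~r & ~a) U a]) = {s0, s3, s4}

{s0, s3, s4}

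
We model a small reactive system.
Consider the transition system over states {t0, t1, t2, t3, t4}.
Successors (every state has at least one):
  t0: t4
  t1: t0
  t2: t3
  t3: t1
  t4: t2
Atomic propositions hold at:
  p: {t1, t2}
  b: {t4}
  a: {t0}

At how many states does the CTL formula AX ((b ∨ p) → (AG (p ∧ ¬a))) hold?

Sat(b ∨ p) = {t1, t2, t4}
Sat(¬a) = {t1, t2, t3, t4}
Sat(p ∧ ¬a) = {t1, t2}
AG (p ∧ ¬a): greatest fixpoint, start Z0 = {t1, t2}, keep only states in Sat with every successor in Z. Z1 = ∅; fixed.
Sat(AG (p ∧ ¬a)) = ∅
Sat((b ∨ p) → (AG (p ∧ ¬a))) = {t0, t3}
Sat(AX ((b ∨ p) → (AG (p ∧ ¬a)))) = {s : every successor in {t0, t3}} = {t1, t2}
|Sat(AX ((b ∨ p) → (AG (p ∧ ¬a))))| = |{t1, t2}| = 2.

2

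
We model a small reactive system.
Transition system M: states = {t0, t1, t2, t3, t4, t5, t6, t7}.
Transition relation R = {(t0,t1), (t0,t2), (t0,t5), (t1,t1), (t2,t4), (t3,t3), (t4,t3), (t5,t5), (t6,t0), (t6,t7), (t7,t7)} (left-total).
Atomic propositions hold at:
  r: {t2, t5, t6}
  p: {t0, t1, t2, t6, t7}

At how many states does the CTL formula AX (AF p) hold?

3

AF p: least fixpoint, start Z0 = {t0, t1, t2, t6, t7}, add states with every successor in Z. Already a fixed point.
Sat(AF p) = {t0, t1, t2, t6, t7}
Sat(AX (AF p)) = {s : every successor in {t0, t1, t2, t6, t7}} = {t1, t6, t7}
|Sat(AX (AF p))| = |{t1, t6, t7}| = 3.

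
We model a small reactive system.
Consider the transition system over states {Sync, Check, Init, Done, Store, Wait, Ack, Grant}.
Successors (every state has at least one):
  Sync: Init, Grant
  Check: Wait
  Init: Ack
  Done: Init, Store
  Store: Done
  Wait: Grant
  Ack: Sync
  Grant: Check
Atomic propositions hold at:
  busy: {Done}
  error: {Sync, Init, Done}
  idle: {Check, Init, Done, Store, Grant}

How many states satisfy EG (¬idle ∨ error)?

4

Sat(¬idle) = {Sync, Wait, Ack}
Sat(¬idle ∨ error) = {Sync, Init, Done, Wait, Ack}
EG (¬idle ∨ error): greatest fixpoint, start Z0 = {Sync, Init, Done, Wait, Ack}, keep only states in Sat with some successor in Z. Z1 = {Sync, Init, Done, Ack}; fixed.
Sat(EG (¬idle ∨ error)) = {Sync, Init, Done, Ack}
|Sat(EG (¬idle ∨ error))| = |{Sync, Init, Done, Ack}| = 4.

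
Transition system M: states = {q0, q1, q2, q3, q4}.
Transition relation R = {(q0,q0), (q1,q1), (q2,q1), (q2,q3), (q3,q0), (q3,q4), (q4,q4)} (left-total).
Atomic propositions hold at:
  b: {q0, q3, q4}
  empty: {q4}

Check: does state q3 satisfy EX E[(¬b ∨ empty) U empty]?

Sat(¬b) = {q1, q2}
Sat(¬b ∨ empty) = {q1, q2, q4}
E[(¬b ∨ empty) U empty]: least fixpoint, start Z0 = Sat(empty) = {q4}, add states in Sat(¬b ∨ empty) with some successor in Z. Already a fixed point.
Sat(E[(¬b ∨ empty) U empty]) = {q4}
Sat(EX E[(¬b ∨ empty) U empty]) = {s : some successor in {q4}} = {q3, q4}
q3 ∈ Sat(EX E[(¬b ∨ empty) U empty]) = {q3, q4}, so the formula holds at q3.

Yes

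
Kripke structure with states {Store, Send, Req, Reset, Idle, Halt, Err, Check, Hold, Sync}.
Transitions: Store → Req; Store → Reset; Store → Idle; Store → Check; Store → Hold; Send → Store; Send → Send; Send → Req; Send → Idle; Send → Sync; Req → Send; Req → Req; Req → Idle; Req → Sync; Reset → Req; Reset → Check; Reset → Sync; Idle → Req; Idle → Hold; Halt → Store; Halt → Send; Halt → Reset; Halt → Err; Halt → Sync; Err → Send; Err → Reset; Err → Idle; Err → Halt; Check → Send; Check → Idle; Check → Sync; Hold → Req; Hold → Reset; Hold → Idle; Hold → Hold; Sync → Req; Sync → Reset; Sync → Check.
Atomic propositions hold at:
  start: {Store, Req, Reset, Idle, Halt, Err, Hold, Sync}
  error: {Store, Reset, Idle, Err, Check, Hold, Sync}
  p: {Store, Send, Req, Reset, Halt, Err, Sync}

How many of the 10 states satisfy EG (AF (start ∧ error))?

Sat(start ∧ error) = {Store, Reset, Idle, Err, Hold, Sync}
AF (start ∧ error): least fixpoint, start Z0 = {Store, Reset, Idle, Err, Hold, Sync}, add states with every successor in Z. Already a fixed point.
Sat(AF (start ∧ error)) = {Store, Reset, Idle, Err, Hold, Sync}
EG (AF (start ∧ error)): greatest fixpoint, start Z0 = {Store, Reset, Idle, Err, Hold, Sync}, keep only states in Sat with some successor in Z. Already a fixed point.
Sat(EG (AF (start ∧ error))) = {Store, Reset, Idle, Err, Hold, Sync}
|Sat(EG (AF (start ∧ error)))| = |{Store, Reset, Idle, Err, Hold, Sync}| = 6.

6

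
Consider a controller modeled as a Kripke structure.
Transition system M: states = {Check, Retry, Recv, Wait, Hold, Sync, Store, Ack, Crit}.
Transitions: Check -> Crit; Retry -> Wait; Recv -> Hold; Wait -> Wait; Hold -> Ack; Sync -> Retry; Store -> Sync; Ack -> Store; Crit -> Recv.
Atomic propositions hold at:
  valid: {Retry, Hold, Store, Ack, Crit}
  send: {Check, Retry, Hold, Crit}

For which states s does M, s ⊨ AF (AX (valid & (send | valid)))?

{Check, Recv, Hold, Sync, Store, Ack, Crit}

Sat(send | valid) = {Check, Retry, Hold, Store, Ack, Crit}
Sat(valid & (send | valid)) = {Retry, Hold, Store, Ack, Crit}
Sat(AX (valid & (send | valid))) = {s : every successor in {Retry, Hold, Store, Ack, Crit}} = {Check, Recv, Hold, Sync, Ack}
AF (AX (valid & (send | valid))): least fixpoint, start Z0 = {Check, Recv, Hold, Sync, Ack}, add states with every successor in Z. Z1 = {Check, Recv, Hold, Sync, Store, Ack, Crit}; fixed.
Sat(AF (AX (valid & (send | valid)))) = {Check, Recv, Hold, Sync, Store, Ack, Crit}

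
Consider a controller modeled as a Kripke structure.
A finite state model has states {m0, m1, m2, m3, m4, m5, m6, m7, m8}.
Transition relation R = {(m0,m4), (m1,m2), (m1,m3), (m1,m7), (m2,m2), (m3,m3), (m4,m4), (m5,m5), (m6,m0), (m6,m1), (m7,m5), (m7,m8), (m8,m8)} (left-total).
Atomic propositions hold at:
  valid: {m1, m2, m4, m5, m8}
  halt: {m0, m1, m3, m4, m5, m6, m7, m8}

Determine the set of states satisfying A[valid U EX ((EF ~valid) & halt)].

Sat(~valid) = {m0, m3, m6, m7}
EF ~valid: least fixpoint, start Z0 = {m0, m3, m6, m7}, add states with some successor in Z. Z1 = {m0, m1, m3, m6, m7}; fixed.
Sat(EF ~valid) = {m0, m1, m3, m6, m7}
Sat((EF ~valid) & halt) = {m0, m1, m3, m6, m7}
Sat(EX ((EF ~valid) & halt)) = {s : some successor in {m0, m1, m3, m6, m7}} = {m1, m3, m6}
A[valid U EX ((EF ~valid) & halt)]: least fixpoint, start Z0 = Sat(EX ((EF ~valid) & halt)) = {m1, m3, m6}, add states in Sat(valid) with every successor in Z. Already a fixed point.
Sat(A[valid U EX ((EF ~valid) & halt)]) = {m1, m3, m6}

{m1, m3, m6}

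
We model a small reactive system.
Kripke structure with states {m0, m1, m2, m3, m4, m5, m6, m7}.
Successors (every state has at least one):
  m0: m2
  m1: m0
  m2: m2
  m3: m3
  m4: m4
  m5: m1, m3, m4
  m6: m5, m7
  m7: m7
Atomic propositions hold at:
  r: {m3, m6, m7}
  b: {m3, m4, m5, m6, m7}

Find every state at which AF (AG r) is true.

{m3, m7}

AG r: greatest fixpoint, start Z0 = {m3, m6, m7}, keep only states in Sat with every successor in Z. Z1 = {m3, m7}; fixed.
Sat(AG r) = {m3, m7}
AF (AG r): least fixpoint, start Z0 = {m3, m7}, add states with every successor in Z. Already a fixed point.
Sat(AF (AG r)) = {m3, m7}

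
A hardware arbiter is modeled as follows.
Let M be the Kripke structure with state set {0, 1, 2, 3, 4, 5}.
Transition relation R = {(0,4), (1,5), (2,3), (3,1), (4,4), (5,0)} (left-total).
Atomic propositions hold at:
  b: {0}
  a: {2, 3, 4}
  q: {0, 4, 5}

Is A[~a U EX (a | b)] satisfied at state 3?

No

Sat(~a) = {0, 1, 5}
Sat(a | b) = {0, 2, 3, 4}
Sat(EX (a | b)) = {s : some successor in {0, 2, 3, 4}} = {0, 2, 4, 5}
A[~a U EX (a | b)]: least fixpoint, start Z0 = Sat(EX (a | b)) = {0, 2, 4, 5}, add states in Sat(~a) with every successor in Z. Z1 = {0, 1, 2, 4, 5}; fixed.
Sat(A[~a U EX (a | b)]) = {0, 1, 2, 4, 5}
3 ∉ Sat(A[~a U EX (a | b)]) = {0, 1, 2, 4, 5}, so the formula does not hold at 3.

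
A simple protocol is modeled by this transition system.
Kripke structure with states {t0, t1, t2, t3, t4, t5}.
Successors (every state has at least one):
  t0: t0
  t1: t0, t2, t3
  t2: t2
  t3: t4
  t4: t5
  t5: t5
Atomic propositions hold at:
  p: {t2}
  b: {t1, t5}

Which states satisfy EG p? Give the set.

{t2}

EG p: greatest fixpoint, start Z0 = {t2}, keep only states in Sat with some successor in Z. Already a fixed point.
Sat(EG p) = {t2}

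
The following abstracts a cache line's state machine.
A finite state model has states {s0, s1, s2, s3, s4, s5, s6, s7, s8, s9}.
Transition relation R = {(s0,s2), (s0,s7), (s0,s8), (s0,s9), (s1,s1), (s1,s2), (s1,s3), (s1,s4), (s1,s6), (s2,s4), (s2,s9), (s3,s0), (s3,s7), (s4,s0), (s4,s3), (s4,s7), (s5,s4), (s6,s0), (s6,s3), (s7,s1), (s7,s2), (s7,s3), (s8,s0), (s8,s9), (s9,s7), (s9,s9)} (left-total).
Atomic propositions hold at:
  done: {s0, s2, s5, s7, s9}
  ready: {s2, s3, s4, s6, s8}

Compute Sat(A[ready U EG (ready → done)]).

Sat(ready → done) = {s0, s1, s2, s5, s7, s9}
EG (ready → done): greatest fixpoint, start Z0 = {s0, s1, s2, s5, s7, s9}, keep only states in Sat with some successor in Z. Z1 = {s0, s1, s2, s7, s9}; fixed.
Sat(EG (ready → done)) = {s0, s1, s2, s7, s9}
A[ready U EG (ready → done)]: least fixpoint, start Z0 = Sat(EG (ready → done)) = {s0, s1, s2, s7, s9}, add states in Sat(ready) with every successor in Z. Z1 = {s0, s1, s2, s3, s7, s8, s9}; Z2 = {s0, s1, s2, s3, s4, s6, s7, s8, s9}; fixed.
Sat(A[ready U EG (ready → done)]) = {s0, s1, s2, s3, s4, s6, s7, s8, s9}

{s0, s1, s2, s3, s4, s6, s7, s8, s9}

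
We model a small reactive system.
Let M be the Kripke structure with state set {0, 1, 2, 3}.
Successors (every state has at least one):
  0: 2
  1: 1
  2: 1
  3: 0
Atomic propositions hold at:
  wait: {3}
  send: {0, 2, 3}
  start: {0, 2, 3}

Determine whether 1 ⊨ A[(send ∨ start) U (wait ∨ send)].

Sat(send ∨ start) = {0, 2, 3}
Sat(wait ∨ send) = {0, 2, 3}
A[(send ∨ start) U (wait ∨ send)]: least fixpoint, start Z0 = Sat((wait ∨ send)) = {0, 2, 3}, add states in Sat(send ∨ start) with every successor in Z. Already a fixed point.
Sat(A[(send ∨ start) U (wait ∨ send)]) = {0, 2, 3}
1 ∉ Sat(A[(send ∨ start) U (wait ∨ send)]) = {0, 2, 3}, so the formula does not hold at 1.

No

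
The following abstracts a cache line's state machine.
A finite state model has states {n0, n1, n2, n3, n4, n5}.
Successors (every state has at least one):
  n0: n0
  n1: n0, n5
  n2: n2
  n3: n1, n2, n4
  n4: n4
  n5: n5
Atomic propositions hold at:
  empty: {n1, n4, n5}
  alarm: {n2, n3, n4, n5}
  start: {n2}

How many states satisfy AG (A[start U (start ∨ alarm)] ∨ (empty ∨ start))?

3

Sat(start ∨ alarm) = {n2, n3, n4, n5}
A[start U (start ∨ alarm)]: least fixpoint, start Z0 = Sat((start ∨ alarm)) = {n2, n3, n4, n5}, add states in Sat(start) with every successor in Z. Already a fixed point.
Sat(A[start U (start ∨ alarm)]) = {n2, n3, n4, n5}
Sat(empty ∨ start) = {n1, n2, n4, n5}
Sat(A[start U (start ∨ alarm)] ∨ (empty ∨ start)) = {n1, n2, n3, n4, n5}
AG (A[start U (start ∨ alarm)] ∨ (empty ∨ start)): greatest fixpoint, start Z0 = {n1, n2, n3, n4, n5}, keep only states in Sat with every successor in Z. Z1 = {n2, n3, n4, n5}; Z2 = {n2, n4, n5}; fixed.
Sat(AG (A[start U (start ∨ alarm)] ∨ (empty ∨ start))) = {n2, n4, n5}
|Sat(AG (A[start U (start ∨ alarm)] ∨ (empty ∨ start)))| = |{n2, n4, n5}| = 3.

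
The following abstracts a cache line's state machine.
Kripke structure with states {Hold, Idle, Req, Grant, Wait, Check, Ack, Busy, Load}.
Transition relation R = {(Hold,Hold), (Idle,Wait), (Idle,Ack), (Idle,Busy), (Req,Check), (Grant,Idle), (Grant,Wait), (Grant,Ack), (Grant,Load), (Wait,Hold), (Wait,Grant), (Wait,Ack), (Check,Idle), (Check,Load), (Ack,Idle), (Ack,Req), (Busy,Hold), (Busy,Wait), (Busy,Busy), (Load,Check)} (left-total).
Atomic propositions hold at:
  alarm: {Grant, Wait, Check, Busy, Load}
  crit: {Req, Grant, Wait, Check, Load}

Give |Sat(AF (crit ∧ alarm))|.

Sat(crit ∧ alarm) = {Grant, Wait, Check, Load}
AF (crit ∧ alarm): least fixpoint, start Z0 = {Grant, Wait, Check, Load}, add states with every successor in Z. Z1 = {Req, Grant, Wait, Check, Load}; fixed.
Sat(AF (crit ∧ alarm)) = {Req, Grant, Wait, Check, Load}
|Sat(AF (crit ∧ alarm))| = |{Req, Grant, Wait, Check, Load}| = 5.

5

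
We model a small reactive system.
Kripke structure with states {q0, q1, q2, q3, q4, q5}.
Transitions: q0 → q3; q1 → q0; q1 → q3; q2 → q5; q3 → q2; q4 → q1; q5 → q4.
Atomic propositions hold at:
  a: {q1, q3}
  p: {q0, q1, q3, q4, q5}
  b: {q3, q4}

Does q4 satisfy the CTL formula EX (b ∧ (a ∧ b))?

Sat(a ∧ b) = {q3}
Sat(b ∧ (a ∧ b)) = {q3}
Sat(EX (b ∧ (a ∧ b))) = {s : some successor in {q3}} = {q0, q1}
q4 ∉ Sat(EX (b ∧ (a ∧ b))) = {q0, q1}, so the formula does not hold at q4.

No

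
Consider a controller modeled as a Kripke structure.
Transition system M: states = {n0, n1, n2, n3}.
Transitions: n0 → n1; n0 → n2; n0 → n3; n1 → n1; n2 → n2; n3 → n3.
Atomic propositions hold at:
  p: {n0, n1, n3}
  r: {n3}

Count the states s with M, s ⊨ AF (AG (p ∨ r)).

2

Sat(p ∨ r) = {n0, n1, n3}
AG (p ∨ r): greatest fixpoint, start Z0 = {n0, n1, n3}, keep only states in Sat with every successor in Z. Z1 = {n1, n3}; fixed.
Sat(AG (p ∨ r)) = {n1, n3}
AF (AG (p ∨ r)): least fixpoint, start Z0 = {n1, n3}, add states with every successor in Z. Already a fixed point.
Sat(AF (AG (p ∨ r))) = {n1, n3}
|Sat(AF (AG (p ∨ r)))| = |{n1, n3}| = 2.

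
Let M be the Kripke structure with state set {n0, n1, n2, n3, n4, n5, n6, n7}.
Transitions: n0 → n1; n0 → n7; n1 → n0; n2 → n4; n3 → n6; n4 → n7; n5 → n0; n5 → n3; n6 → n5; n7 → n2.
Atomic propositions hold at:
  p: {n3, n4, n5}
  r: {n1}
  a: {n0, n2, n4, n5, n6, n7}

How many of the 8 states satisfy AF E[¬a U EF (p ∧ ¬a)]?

Sat(¬a) = {n1, n3}
Sat(p ∧ ¬a) = {n3}
EF (p ∧ ¬a): least fixpoint, start Z0 = {n3}, add states with some successor in Z. Z1 = {n3, n5}; Z2 = {n3, n5, n6}; fixed.
Sat(EF (p ∧ ¬a)) = {n3, n5, n6}
E[¬a U EF (p ∧ ¬a)]: least fixpoint, start Z0 = Sat(EF (p ∧ ¬a)) = {n3, n5, n6}, add states in Sat(¬a) with some successor in Z. Already a fixed point.
Sat(E[¬a U EF (p ∧ ¬a)]) = {n3, n5, n6}
AF E[¬a U EF (p ∧ ¬a)]: least fixpoint, start Z0 = {n3, n5, n6}, add states with every successor in Z. Already a fixed point.
Sat(AF E[¬a U EF (p ∧ ¬a)]) = {n3, n5, n6}
|Sat(AF E[¬a U EF (p ∧ ¬a)])| = |{n3, n5, n6}| = 3.

3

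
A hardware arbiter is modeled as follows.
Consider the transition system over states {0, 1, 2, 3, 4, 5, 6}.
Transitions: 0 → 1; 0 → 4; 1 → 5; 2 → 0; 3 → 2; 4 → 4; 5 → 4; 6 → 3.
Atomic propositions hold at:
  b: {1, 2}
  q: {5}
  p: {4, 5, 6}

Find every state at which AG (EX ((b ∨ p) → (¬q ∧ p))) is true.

Sat(b ∨ p) = {1, 2, 4, 5, 6}
Sat(¬q) = {0, 1, 2, 3, 4, 6}
Sat(¬q ∧ p) = {4, 6}
Sat((b ∨ p) → (¬q ∧ p)) = {0, 3, 4, 6}
Sat(EX ((b ∨ p) → (¬q ∧ p))) = {s : some successor in {0, 3, 4, 6}} = {0, 2, 4, 5, 6}
AG (EX ((b ∨ p) → (¬q ∧ p))): greatest fixpoint, start Z0 = {0, 2, 4, 5, 6}, keep only states in Sat with every successor in Z. Z1 = {2, 4, 5}; Z2 = {4, 5}; fixed.
Sat(AG (EX ((b ∨ p) → (¬q ∧ p)))) = {4, 5}

{4, 5}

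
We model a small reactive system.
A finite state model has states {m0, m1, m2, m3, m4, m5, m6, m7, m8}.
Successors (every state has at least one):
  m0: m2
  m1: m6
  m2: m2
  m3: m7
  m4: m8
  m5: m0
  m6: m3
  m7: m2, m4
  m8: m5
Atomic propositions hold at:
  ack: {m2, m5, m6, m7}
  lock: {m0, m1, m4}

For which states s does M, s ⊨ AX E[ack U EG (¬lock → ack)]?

{m0, m2, m3, m5, m8}

Sat(¬lock) = {m2, m3, m5, m6, m7, m8}
Sat(¬lock → ack) = {m0, m1, m2, m4, m5, m6, m7}
EG (¬lock → ack): greatest fixpoint, start Z0 = {m0, m1, m2, m4, m5, m6, m7}, keep only states in Sat with some successor in Z. Z1 = {m0, m1, m2, m5, m7}; Z2 = {m0, m2, m5, m7}; fixed.
Sat(EG (¬lock → ack)) = {m0, m2, m5, m7}
E[ack U EG (¬lock → ack)]: least fixpoint, start Z0 = Sat(EG (¬lock → ack)) = {m0, m2, m5, m7}, add states in Sat(ack) with some successor in Z. Already a fixed point.
Sat(E[ack U EG (¬lock → ack)]) = {m0, m2, m5, m7}
Sat(AX E[ack U EG (¬lock → ack)]) = {s : every successor in {m0, m2, m5, m7}} = {m0, m2, m3, m5, m8}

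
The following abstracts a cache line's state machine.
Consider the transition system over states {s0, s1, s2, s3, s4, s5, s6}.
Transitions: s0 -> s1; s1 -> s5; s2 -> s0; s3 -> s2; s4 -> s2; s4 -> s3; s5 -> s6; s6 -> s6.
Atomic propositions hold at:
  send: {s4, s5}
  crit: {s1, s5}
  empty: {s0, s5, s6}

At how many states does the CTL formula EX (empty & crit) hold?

1

Sat(empty & crit) = {s5}
Sat(EX (empty & crit)) = {s : some successor in {s5}} = {s1}
|Sat(EX (empty & crit))| = |{s1}| = 1.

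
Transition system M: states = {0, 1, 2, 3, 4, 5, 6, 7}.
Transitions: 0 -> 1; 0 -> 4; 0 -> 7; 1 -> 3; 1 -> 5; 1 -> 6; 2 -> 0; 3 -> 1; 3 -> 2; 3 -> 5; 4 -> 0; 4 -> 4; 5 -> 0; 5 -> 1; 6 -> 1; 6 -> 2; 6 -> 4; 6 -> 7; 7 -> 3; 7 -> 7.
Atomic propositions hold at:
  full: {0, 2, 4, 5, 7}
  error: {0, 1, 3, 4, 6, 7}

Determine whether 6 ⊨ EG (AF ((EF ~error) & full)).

No

Sat(~error) = {2, 5}
EF ~error: least fixpoint, start Z0 = {2, 5}, add states with some successor in Z. Z1 = {1, 2, 3, 5, 6}; Z2 = {0, 1, 2, 3, 5, 6, 7}; Z3 = {0, 1, 2, 3, 4, 5, 6, 7}; fixed.
Sat(EF ~error) = {0, 1, 2, 3, 4, 5, 6, 7}
Sat((EF ~error) & full) = {0, 2, 4, 5, 7}
AF ((EF ~error) & full): least fixpoint, start Z0 = {0, 2, 4, 5, 7}, add states with every successor in Z. Already a fixed point.
Sat(AF ((EF ~error) & full)) = {0, 2, 4, 5, 7}
EG (AF ((EF ~error) & full)): greatest fixpoint, start Z0 = {0, 2, 4, 5, 7}, keep only states in Sat with some successor in Z. Already a fixed point.
Sat(EG (AF ((EF ~error) & full))) = {0, 2, 4, 5, 7}
6 ∉ Sat(EG (AF ((EF ~error) & full))) = {0, 2, 4, 5, 7}, so the formula does not hold at 6.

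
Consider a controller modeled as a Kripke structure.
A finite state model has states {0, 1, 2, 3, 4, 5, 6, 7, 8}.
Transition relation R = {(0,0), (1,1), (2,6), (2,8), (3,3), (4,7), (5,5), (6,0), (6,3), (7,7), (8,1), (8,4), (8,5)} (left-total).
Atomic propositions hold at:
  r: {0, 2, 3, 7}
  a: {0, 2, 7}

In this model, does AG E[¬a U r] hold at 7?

Sat(¬a) = {1, 3, 4, 5, 6, 8}
E[¬a U r]: least fixpoint, start Z0 = Sat(r) = {0, 2, 3, 7}, add states in Sat(¬a) with some successor in Z. Z1 = {0, 2, 3, 4, 6, 7}; Z2 = {0, 2, 3, 4, 6, 7, 8}; fixed.
Sat(E[¬a U r]) = {0, 2, 3, 4, 6, 7, 8}
AG E[¬a U r]: greatest fixpoint, start Z0 = {0, 2, 3, 4, 6, 7, 8}, keep only states in Sat with every successor in Z. Z1 = {0, 2, 3, 4, 6, 7}; Z2 = {0, 3, 4, 6, 7}; fixed.
Sat(AG E[¬a U r]) = {0, 3, 4, 6, 7}
7 ∈ Sat(AG E[¬a U r]) = {0, 3, 4, 6, 7}, so the formula holds at 7.

Yes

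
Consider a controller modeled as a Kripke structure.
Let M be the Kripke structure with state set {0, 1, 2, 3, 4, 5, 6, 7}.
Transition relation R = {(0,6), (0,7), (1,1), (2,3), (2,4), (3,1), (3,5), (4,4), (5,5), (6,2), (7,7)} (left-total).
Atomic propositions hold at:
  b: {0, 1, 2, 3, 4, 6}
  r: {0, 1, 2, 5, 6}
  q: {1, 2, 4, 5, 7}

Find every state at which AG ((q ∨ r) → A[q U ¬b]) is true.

Sat(q ∨ r) = {0, 1, 2, 4, 5, 6, 7}
Sat(¬b) = {5, 7}
A[q U ¬b]: least fixpoint, start Z0 = Sat(¬b) = {5, 7}, add states in Sat(q) with every successor in Z. Already a fixed point.
Sat(A[q U ¬b]) = {5, 7}
Sat((q ∨ r) → A[q U ¬b]) = {3, 5, 7}
AG ((q ∨ r) → A[q U ¬b]): greatest fixpoint, start Z0 = {3, 5, 7}, keep only states in Sat with every successor in Z. Z1 = {5, 7}; fixed.
Sat(AG ((q ∨ r) → A[q U ¬b])) = {5, 7}

{5, 7}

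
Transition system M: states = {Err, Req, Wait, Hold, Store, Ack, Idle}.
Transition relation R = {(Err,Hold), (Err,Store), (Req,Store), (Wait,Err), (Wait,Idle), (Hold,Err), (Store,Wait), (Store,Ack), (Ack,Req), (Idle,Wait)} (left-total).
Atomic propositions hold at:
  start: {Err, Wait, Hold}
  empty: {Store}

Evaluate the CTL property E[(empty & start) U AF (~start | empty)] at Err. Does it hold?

No

Sat(empty & start) = ∅
Sat(~start) = {Req, Store, Ack, Idle}
Sat(~start | empty) = {Req, Store, Ack, Idle}
AF (~start | empty): least fixpoint, start Z0 = {Req, Store, Ack, Idle}, add states with every successor in Z. Already a fixed point.
Sat(AF (~start | empty)) = {Req, Store, Ack, Idle}
E[(empty & start) U AF (~start | empty)]: least fixpoint, start Z0 = Sat(AF (~start | empty)) = {Req, Store, Ack, Idle}, add states in Sat(empty & start) with some successor in Z. Already a fixed point.
Sat(E[(empty & start) U AF (~start | empty)]) = {Req, Store, Ack, Idle}
Err ∉ Sat(E[(empty & start) U AF (~start | empty)]) = {Req, Store, Ack, Idle}, so the formula does not hold at Err.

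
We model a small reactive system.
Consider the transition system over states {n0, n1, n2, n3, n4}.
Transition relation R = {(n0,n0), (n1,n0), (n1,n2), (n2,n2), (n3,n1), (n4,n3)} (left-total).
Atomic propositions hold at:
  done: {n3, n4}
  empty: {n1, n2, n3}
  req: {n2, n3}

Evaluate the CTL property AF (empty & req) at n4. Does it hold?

Sat(empty & req) = {n2, n3}
AF (empty & req): least fixpoint, start Z0 = {n2, n3}, add states with every successor in Z. Z1 = {n2, n3, n4}; fixed.
Sat(AF (empty & req)) = {n2, n3, n4}
n4 ∈ Sat(AF (empty & req)) = {n2, n3, n4}, so the formula holds at n4.

Yes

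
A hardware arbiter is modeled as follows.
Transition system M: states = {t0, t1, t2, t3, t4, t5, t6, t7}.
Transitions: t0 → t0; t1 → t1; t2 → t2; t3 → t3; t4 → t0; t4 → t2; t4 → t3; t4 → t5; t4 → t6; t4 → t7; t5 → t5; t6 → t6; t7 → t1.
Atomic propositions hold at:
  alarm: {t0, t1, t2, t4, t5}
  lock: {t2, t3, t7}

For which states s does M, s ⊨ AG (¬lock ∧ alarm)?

Sat(¬lock) = {t0, t1, t4, t5, t6}
Sat(¬lock ∧ alarm) = {t0, t1, t4, t5}
AG (¬lock ∧ alarm): greatest fixpoint, start Z0 = {t0, t1, t4, t5}, keep only states in Sat with every successor in Z. Z1 = {t0, t1, t5}; fixed.
Sat(AG (¬lock ∧ alarm)) = {t0, t1, t5}

{t0, t1, t5}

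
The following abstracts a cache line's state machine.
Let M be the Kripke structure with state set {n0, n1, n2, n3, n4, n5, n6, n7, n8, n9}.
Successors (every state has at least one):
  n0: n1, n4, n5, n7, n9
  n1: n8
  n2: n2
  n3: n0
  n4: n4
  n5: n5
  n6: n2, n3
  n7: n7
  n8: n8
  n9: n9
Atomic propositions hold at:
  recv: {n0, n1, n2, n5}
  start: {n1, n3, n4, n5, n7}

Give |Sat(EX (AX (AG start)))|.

4

AG start: greatest fixpoint, start Z0 = {n1, n3, n4, n5, n7}, keep only states in Sat with every successor in Z. Z1 = {n4, n5, n7}; fixed.
Sat(AG start) = {n4, n5, n7}
Sat(AX (AG start)) = {s : every successor in {n4, n5, n7}} = {n4, n5, n7}
Sat(EX (AX (AG start))) = {s : some successor in {n4, n5, n7}} = {n0, n4, n5, n7}
|Sat(EX (AX (AG start)))| = |{n0, n4, n5, n7}| = 4.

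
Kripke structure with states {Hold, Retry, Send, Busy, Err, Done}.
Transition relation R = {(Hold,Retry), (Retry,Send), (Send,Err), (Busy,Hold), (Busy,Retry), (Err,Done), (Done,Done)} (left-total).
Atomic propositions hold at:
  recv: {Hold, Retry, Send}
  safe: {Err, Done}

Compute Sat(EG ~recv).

Sat(~recv) = {Busy, Err, Done}
EG ~recv: greatest fixpoint, start Z0 = {Busy, Err, Done}, keep only states in Sat with some successor in Z. Z1 = {Err, Done}; fixed.
Sat(EG ~recv) = {Err, Done}

{Err, Done}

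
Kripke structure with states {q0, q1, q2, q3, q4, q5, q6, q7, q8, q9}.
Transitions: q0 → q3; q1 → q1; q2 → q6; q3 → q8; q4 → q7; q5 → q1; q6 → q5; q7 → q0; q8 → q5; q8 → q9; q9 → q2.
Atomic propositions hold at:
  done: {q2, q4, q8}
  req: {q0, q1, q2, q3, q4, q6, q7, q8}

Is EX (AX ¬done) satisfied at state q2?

Sat(¬done) = {q0, q1, q3, q5, q6, q7, q9}
Sat(AX ¬done) = {s : every successor in {q0, q1, q3, q5, q6, q7, q9}} = {q0, q1, q2, q4, q5, q6, q7, q8}
Sat(EX (AX ¬done)) = {s : some successor in {q0, q1, q2, q4, q5, q6, q7, q8}} = {q1, q2, q3, q4, q5, q6, q7, q8, q9}
q2 ∈ Sat(EX (AX ¬done)) = {q1, q2, q3, q4, q5, q6, q7, q8, q9}, so the formula holds at q2.

Yes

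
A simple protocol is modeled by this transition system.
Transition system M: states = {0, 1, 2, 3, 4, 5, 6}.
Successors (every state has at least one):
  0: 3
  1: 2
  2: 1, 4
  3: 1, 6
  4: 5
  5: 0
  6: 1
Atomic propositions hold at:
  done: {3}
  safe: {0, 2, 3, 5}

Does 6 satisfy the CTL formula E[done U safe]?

No

E[done U safe]: least fixpoint, start Z0 = Sat(safe) = {0, 2, 3, 5}, add states in Sat(done) with some successor in Z. Already a fixed point.
Sat(E[done U safe]) = {0, 2, 3, 5}
6 ∉ Sat(E[done U safe]) = {0, 2, 3, 5}, so the formula does not hold at 6.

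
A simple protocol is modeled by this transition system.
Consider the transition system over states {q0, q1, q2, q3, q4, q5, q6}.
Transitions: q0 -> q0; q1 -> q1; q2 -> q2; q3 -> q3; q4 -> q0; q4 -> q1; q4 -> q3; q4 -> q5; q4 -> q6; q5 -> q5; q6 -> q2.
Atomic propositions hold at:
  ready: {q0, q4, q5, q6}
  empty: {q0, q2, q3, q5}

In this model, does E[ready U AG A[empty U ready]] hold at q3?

A[empty U ready]: least fixpoint, start Z0 = Sat(ready) = {q0, q4, q5, q6}, add states in Sat(empty) with every successor in Z. Already a fixed point.
Sat(A[empty U ready]) = {q0, q4, q5, q6}
AG A[empty U ready]: greatest fixpoint, start Z0 = {q0, q4, q5, q6}, keep only states in Sat with every successor in Z. Z1 = {q0, q5}; fixed.
Sat(AG A[empty U ready]) = {q0, q5}
E[ready U AG A[empty U ready]]: least fixpoint, start Z0 = Sat(AG A[empty U ready]) = {q0, q5}, add states in Sat(ready) with some successor in Z. Z1 = {q0, q4, q5}; fixed.
Sat(E[ready U AG A[empty U ready]]) = {q0, q4, q5}
q3 ∉ Sat(E[ready U AG A[empty U ready]]) = {q0, q4, q5}, so the formula does not hold at q3.

No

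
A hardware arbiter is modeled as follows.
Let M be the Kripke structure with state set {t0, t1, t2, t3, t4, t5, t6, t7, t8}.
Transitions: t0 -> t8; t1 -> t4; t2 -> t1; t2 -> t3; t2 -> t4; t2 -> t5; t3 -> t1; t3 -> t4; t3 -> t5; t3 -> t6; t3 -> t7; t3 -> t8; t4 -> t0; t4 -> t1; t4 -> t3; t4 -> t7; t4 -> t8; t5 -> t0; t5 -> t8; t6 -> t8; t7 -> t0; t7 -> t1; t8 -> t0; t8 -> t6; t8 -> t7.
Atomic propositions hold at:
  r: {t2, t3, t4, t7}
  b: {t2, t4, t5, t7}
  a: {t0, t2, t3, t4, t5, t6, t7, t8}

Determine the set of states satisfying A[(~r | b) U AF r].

Sat(~r) = {t0, t1, t5, t6, t8}
Sat(~r | b) = {t0, t1, t2, t4, t5, t6, t7, t8}
AF r: least fixpoint, start Z0 = {t2, t3, t4, t7}, add states with every successor in Z. Z1 = {t1, t2, t3, t4, t7}; fixed.
Sat(AF r) = {t1, t2, t3, t4, t7}
A[(~r | b) U AF r]: least fixpoint, start Z0 = Sat(AF r) = {t1, t2, t3, t4, t7}, add states in Sat(~r | b) with every successor in Z. Already a fixed point.
Sat(A[(~r | b) U AF r]) = {t1, t2, t3, t4, t7}

{t1, t2, t3, t4, t7}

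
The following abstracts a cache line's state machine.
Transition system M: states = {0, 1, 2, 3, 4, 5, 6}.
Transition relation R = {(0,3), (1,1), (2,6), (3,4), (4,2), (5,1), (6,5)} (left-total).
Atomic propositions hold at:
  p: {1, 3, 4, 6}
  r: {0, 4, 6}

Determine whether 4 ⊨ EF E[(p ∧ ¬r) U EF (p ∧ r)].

Yes

Sat(¬r) = {1, 2, 3, 5}
Sat(p ∧ ¬r) = {1, 3}
Sat(p ∧ r) = {4, 6}
EF (p ∧ r): least fixpoint, start Z0 = {4, 6}, add states with some successor in Z. Z1 = {2, 3, 4, 6}; Z2 = {0, 2, 3, 4, 6}; fixed.
Sat(EF (p ∧ r)) = {0, 2, 3, 4, 6}
E[(p ∧ ¬r) U EF (p ∧ r)]: least fixpoint, start Z0 = Sat(EF (p ∧ r)) = {0, 2, 3, 4, 6}, add states in Sat(p ∧ ¬r) with some successor in Z. Already a fixed point.
Sat(E[(p ∧ ¬r) U EF (p ∧ r)]) = {0, 2, 3, 4, 6}
EF E[(p ∧ ¬r) U EF (p ∧ r)]: least fixpoint, start Z0 = {0, 2, 3, 4, 6}, add states with some successor in Z. Already a fixed point.
Sat(EF E[(p ∧ ¬r) U EF (p ∧ r)]) = {0, 2, 3, 4, 6}
4 ∈ Sat(EF E[(p ∧ ¬r) U EF (p ∧ r)]) = {0, 2, 3, 4, 6}, so the formula holds at 4.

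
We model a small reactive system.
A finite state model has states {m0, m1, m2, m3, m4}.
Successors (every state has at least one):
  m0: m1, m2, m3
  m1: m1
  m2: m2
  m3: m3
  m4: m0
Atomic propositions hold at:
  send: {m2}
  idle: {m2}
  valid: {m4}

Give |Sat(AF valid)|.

1

AF valid: least fixpoint, start Z0 = {m4}, add states with every successor in Z. Already a fixed point.
Sat(AF valid) = {m4}
|Sat(AF valid)| = |{m4}| = 1.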